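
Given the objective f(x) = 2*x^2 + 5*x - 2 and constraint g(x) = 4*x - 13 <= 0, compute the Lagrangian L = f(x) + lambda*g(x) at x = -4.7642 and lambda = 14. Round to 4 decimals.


Step 1: Evaluate f(x).
f(-4.7642) = 2*(-4.7642)^2 + 5*(-4.7642) - 2 = 19.5742
Step 2: Evaluate g(x).
g(-4.7642) = 4*-4.7642 - 13 = -32.0568
Step 3: Compute Lagrangian.
L = 19.5742 + 14*-32.0568 = -429.221


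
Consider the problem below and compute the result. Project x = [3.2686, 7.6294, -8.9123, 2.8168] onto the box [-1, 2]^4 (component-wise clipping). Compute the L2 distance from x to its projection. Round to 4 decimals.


Project each component onto [-1, 2].
clip(3.2686) = 2.0, clip(7.6294) = 2.0, clip(-8.9123) = -1.0, clip(2.8168) = 2.0
Projection = [2.0, 2.0, -1.0, 2.0]
Squared diffs: [1.6093, 31.6901, 62.6045, 0.6672]
Distance = sqrt(96.5711) = 9.8271


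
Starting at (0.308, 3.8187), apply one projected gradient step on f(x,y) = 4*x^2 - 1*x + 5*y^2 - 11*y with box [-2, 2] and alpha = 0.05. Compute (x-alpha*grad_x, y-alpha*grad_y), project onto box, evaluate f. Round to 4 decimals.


Step 1: Compute gradient at (0.308, 3.8187).
grad_x = 2*4*0.308 - 1 = 1.464
grad_y = 2*5*3.8187 - 11 = 27.187
Step 2: Gradient step.
x_raw = 0.308 - 0.05*1.464 = 0.2348
y_raw = 3.8187 - 0.05*27.187 = 2.4594
Step 3: Project onto [-2, 2].
x_proj = clip(0.2348) = 0.2348
y_proj = clip(2.4594) = 2.0
Step 4: Evaluate f.
f(0.2348, 2.0) = -2.0143


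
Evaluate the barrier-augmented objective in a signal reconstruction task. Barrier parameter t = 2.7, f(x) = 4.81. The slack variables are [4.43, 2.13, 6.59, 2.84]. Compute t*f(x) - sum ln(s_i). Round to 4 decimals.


Step 1: Compute log-barrier.
ln values: [1.4884, 0.7561, 1.8856, 1.0438]
phi = -(1.4884 + 0.7561 + 1.8856 + 1.0438) = -5.1739
Step 2: Compute augmented objective.
t*f(x) = 2.7*4.81 = 12.987
Total = 12.987 - 5.1739 = 7.8131


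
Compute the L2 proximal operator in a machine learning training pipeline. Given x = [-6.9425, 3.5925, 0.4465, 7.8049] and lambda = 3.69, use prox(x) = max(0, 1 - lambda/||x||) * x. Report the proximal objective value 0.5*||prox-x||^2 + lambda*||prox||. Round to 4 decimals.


Step 1: Compute ||x||.
||x|| = 11.0553
Step 2: Compute scaling factor.
scale = max(0, 1 - 3.69/11.0553) = 0.6662
Step 3: prox(x) = [-4.6253, 2.3934, 0.2975, 5.1998]
||prox(x)|| = 7.3653
Step 4: Proximal objective.
0.5*||prox-x||^2 = 6.8081
lambda*||prox|| = 27.178
Total = 33.9861


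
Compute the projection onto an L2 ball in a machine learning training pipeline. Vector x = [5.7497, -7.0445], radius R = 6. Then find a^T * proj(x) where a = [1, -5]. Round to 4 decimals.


Step 1: Compute ||x|| (intermediates to 6 decimals).
||x|| = sqrt(5.7497^2 + (-7.0445)^2) = 9.093076
Step 2: Project.
Since ||x|| > R, scale = R/||x|| = 6/9.093076 = 0.659843, proj(x) = scale * x
proj(x) = [3.793899, -4.648264]
Step 3: Dot product.
a^T * proj(x) = 1*3.793899 - 5*(-4.648264) = 27.0352


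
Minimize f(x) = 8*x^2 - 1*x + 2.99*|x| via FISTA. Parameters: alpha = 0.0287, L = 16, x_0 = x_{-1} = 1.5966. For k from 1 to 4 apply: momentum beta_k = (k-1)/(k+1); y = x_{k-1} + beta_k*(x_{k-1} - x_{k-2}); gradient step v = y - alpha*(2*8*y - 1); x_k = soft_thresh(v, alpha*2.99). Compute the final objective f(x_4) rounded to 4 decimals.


FISTA on f(x) = 8*x^2 - 1*x + 2.99*|x|
L = 16, alpha = 0.0287
Iteration 1: beta = 0.0, y = 1.5966 + 0.0*(1.5966 - 1.5966) = 1.5966
  grad(y) = 24.5456, v = y - alpha*grad = 0.8921
  prox(v) = soft_thresh(0.8921, 0.0858) = 0.8063
Iteration 2: beta = 0.3333, y = 0.8063 + 0.3333*(0.8063 - 1.5966) = 0.5429
  grad(y) = 7.6865, v = y - alpha*grad = 0.3223
  prox(v) = soft_thresh(0.3223, 0.0858) = 0.2365
Iteration 3: beta = 0.5, y = 0.2365 + 0.5*(0.2365 - 0.8063) = -0.0484
  grad(y) = -1.7749, v = y - alpha*grad = 0.0025
  prox(v) = soft_thresh(0.0025, 0.0858) = 0.0
Iteration 4: beta = 0.6, y = 0.0 + 0.6*(0.0 - 0.2365) = -0.1419
  grad(y) = -3.2703, v = y - alpha*grad = -0.048
  prox(v) = soft_thresh(-0.048, 0.0858) = 0.0
f(x_4) = 8*0.0^2 - 1*0.0 + 2.99*|0.0| = 0.0


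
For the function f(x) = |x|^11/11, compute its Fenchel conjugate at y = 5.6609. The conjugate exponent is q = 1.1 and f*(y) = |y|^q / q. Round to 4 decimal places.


The conjugate exponent q satisfies 1/p + 1/q = 1.
p = 11, so q = 11/(11 - 1) = 1.1
|y|^q = 5.6609^1.1 = 6.7325
f*(5.6609) = 6.7325 / 1.1 = 6.1204


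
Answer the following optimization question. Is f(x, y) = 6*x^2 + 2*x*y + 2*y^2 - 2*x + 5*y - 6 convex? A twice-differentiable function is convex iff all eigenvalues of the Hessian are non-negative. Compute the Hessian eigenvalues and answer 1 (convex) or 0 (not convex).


The Hessian of f(x,y) = 6*x^2 + 2*x*y + 2*y^2 - 2*x + 5*y - 6 is:
H = [[12, 2], [2, 4]]
Trace = 12 + 4 = 16
Determinant = 12*4 - (2)^2 = 44
Discriminant = (16)^2 - 4*44 = 80.0
Eigenvalues: lambda_1 = 3.5279, lambda_2 = 12.4721
The function is convex.

1


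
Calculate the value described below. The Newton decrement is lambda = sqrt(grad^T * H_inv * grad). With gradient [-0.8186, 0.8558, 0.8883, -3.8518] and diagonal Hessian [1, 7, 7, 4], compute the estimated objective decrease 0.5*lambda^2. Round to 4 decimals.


Step 1: H is diagonal, so H^(-1) * g = [-0.8186, 0.1223, 0.1269, -0.963].
Step 2: g^T H^(-1) g = sum_i g_i^2 / H_ii
  = (-0.8186)^2/1 + (0.8558)^2/7 + (0.8883)^2/7 + (-3.8518)^2/4
  = 0.6701 + 0.1046 + 0.1127 + 3.7091 = 4.5965
Step 3: Objective decrease = 0.5 * g^T H^(-1) g = 2.2983


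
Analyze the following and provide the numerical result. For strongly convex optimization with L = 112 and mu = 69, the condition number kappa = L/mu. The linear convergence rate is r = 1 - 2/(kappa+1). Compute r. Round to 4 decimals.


Step 1: Compute the condition number.
kappa = L/mu = 112/69 = 1.6232
Step 2: Compute the convergence rate.
r = 1 - 2/(kappa + 1) = 1 - 2*mu/(L + mu) = (L - mu)/(L + mu) = 43/181 = 0.2376


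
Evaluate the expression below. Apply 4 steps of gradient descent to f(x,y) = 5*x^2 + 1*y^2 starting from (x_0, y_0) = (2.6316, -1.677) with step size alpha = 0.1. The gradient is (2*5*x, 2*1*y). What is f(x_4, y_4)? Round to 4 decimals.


Gradient descent on f(x,y) = 5*x^2 + 1*y^2.
Starting point: (2.6316, -1.677), alpha = 0.1
Step 1: grad_x = 2*5*2.6316 = 26.316, grad_y = 2*1*-1.677 = -3.354
  x_1 = 2.6316 - 0.1*26.316 = -0.0
  y_1 = -1.677 - 0.1*-3.354 = -1.3416
Step 2: grad_x = 2*5*-0.0 = -0.0, grad_y = 2*1*-1.3416 = -2.6832
  x_2 = -0.0 - 0.1*-0.0 = 0.0
  y_2 = -1.3416 - 0.1*-2.6832 = -1.0733
Step 3: grad_x = 2*5*0.0 = 0.0, grad_y = 2*1*-1.0733 = -2.1466
  x_3 = 0.0 - 0.1*0.0 = 0.0
  y_3 = -1.0733 - 0.1*-2.1466 = -0.8586
Step 4: grad_x = 2*5*0.0 = 0.0, grad_y = 2*1*-0.8586 = -1.7172
  x_4 = 0.0 - 0.1*0.0 = 0.0
  y_4 = -0.8586 - 0.1*-1.7172 = -0.6869
f(0.0, -0.6869) = 5*0.0^2 + 1*(-0.6869)^2 = 0.4718


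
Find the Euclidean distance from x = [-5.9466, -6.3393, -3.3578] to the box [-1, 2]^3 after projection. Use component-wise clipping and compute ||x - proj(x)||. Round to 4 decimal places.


Project each component onto [-1, 2].
clip(-5.9466) = -1.0, clip(-6.3393) = -1.0, clip(-3.3578) = -1.0
Projection = [-1.0, -1.0, -1.0]
Squared diffs: [24.4689, 28.5081, 5.5592]
Distance = sqrt(58.5362) = 7.6509


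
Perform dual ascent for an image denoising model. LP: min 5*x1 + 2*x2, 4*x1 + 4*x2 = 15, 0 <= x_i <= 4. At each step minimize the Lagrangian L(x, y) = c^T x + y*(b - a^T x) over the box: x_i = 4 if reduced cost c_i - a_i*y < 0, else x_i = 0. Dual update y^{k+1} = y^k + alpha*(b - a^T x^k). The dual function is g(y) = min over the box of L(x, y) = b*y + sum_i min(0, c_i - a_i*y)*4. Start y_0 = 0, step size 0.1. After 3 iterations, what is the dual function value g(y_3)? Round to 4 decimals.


Dual ascent for LP: min 5*x1 + 2*x2, 4*x1 + 4*x2 = 15, 0 <= x_i <= 4
Step 1: y^k = 0.0, reduced costs: (5.0, 2.0)
  x^k = (0.0, 0.0), subgradient = b - a^T x = 15.0
  y^{k+1} = 0.0 + 0.1*15.0 = 1.5
Step 2: y^k = 1.5, reduced costs: (-1.0, -4.0)
  x^k = (4.0, 4.0), subgradient = b - a^T x = -17.0
  y^{k+1} = 1.5 + 0.1*-17.0 = -0.2
Step 3: y^k = -0.2, reduced costs: (5.8, 2.8)
  x^k = (0.0, 0.0), subgradient = b - a^T x = 15.0
  y^{k+1} = -0.2 + 0.1*15.0 = 1.3
Dual objective at y_3 = 1.3: reduced costs (-0.2, -3.2), box minimizer x = (4.0, 4.0)
g(y_3) = b*y + (c1 - a1*y)*x1 + (c2 - a2*y)*x2 = 15*1.3 + (-0.2)*4.0 + (-3.2)*4.0 = 19.5 - 0.8 - 12.8 = 5.9


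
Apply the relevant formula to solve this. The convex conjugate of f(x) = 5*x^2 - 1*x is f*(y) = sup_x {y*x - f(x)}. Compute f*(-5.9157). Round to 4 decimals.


f*(y) = sup_x {y*x - a*x^2 - b*x} = sup_x {(y-b)*x - a*x^2}
FOC: (y - b) - 2a*x = 0 => x* = (y - b)/(2a)
x* = (-5.9157 + 1)/(2*5) = -0.4916
f*(-5.9157) = (y-b)^2/(4a) = (-5.9157 + 1)^2/(4*5)
= 24.1641/20 = 1.2082


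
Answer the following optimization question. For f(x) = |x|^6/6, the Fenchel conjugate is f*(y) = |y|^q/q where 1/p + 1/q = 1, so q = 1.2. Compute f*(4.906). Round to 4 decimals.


The conjugate exponent q satisfies 1/p + 1/q = 1.
p = 6, so q = 6/(6 - 1) = 1.2
|y|^q = 4.906^1.2 = 6.7433
f*(4.906) = 6.7433 / 1.2 = 5.6194


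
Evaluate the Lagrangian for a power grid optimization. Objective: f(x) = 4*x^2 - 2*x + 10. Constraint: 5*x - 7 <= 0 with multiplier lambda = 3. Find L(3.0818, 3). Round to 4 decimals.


Step 1: Evaluate f(x).
f(3.0818) = 4*3.0818^2 - 2*3.0818 + 10 = 41.8264
Step 2: Evaluate g(x).
g(3.0818) = 5*3.0818 - 7 = 8.409
Step 3: Compute Lagrangian.
L = 41.8264 + 3*8.409 = 67.0534


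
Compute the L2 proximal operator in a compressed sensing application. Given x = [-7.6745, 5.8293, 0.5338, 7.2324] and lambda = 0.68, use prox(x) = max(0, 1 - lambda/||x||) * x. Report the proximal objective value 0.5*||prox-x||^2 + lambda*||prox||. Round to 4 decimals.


Step 1: Compute ||x||.
||x|| = 12.0611
Step 2: Compute scaling factor.
scale = max(0, 1 - 0.68/12.0611) = 0.9436
Step 3: prox(x) = [-7.2418, 5.5006, 0.5037, 6.8246]
||prox(x)|| = 11.3811
Step 4: Proximal objective.
0.5*||prox-x||^2 = 0.2312
lambda*||prox|| = 7.7391
Total = 7.9704


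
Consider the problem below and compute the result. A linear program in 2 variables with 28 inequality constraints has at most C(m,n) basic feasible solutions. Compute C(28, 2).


Each vertex corresponds to some choice of n active constraints out of m, so the number of vertices is at most C(m, n) = m! / (n!(m-n)!).
m = 28, n = 2
Numerator: 28 * 27
Denominator: 2! = 2
C(28, 2) = 378


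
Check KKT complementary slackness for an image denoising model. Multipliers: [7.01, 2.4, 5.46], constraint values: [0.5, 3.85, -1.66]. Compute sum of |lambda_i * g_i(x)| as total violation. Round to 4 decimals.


KKT complementary slackness check:
lambda_1 * g_1 = 7.01 * 0.5 = 3.505
lambda_2 * g_2 = 2.4 * 3.85 = 9.24
lambda_3 * g_3 = 5.46 * -1.66 = -9.0636
Total violation = 3.505 + 9.24 + 9.0636 = 21.8086


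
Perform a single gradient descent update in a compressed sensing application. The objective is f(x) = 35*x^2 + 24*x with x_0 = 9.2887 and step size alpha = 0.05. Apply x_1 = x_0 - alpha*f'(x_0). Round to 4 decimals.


We compute the gradient at x_0 and apply the update.
f'(x) = 70*x + 24
f'(9.2887) = 70*9.2887 + 24 = 674.209
x_1 = 9.2887 - 0.05*674.209 = -24.4218


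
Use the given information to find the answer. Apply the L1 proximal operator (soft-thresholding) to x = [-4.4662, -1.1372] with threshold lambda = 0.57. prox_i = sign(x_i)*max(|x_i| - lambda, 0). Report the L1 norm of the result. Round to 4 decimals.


Soft-thresholding with lambda = 0.57:
prox(-4.4662) = sign(-4.4662)*max(|-4.4662| - 0.57, 0) = -3.8962
prox(-1.1372) = sign(-1.1372)*max(|-1.1372| - 0.57, 0) = -0.5672
prox(x) = [-3.8962, -0.5672]
||prox(x)||_1 = 3.8962 + 0.5672 = 4.4634


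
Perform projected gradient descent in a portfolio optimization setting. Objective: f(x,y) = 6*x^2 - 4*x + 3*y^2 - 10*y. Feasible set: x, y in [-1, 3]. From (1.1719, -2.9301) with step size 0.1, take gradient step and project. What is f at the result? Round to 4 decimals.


Step 1: Compute gradient at (1.1719, -2.9301).
grad_x = 2*6*1.1719 - 4 = 10.0628
grad_y = 2*3*-2.9301 - 10 = -27.5806
Step 2: Gradient step.
x_raw = 1.1719 - 0.1*10.0628 = 0.1656
y_raw = -2.9301 - 0.1*-27.5806 = -0.172
Step 3: Project onto [-1, 3].
x_proj = clip(0.1656) = 0.1656
y_proj = clip(-0.172) = -0.172
Step 4: Evaluate f.
f(0.1656, -0.172) = 1.3113


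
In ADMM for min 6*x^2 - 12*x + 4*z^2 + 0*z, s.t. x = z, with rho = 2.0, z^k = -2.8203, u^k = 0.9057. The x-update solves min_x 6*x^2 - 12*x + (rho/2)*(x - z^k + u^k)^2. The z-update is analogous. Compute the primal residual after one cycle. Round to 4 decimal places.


ADMM iteration with rho = 2.0, z^k = -2.8203, u^k = 0.9057
Step 1: x-update.
Minimize 6*x^2 - 12*x + (2.0/2)*(x + 2.8203 + 0.9057)^2
FOC: (2*6 + 2.0)*x = 12 + 2.0*(-2.8203 - 0.9057)
x^{k+1} = 0.3249
Step 2: z-update.
Minimize 4*z^2 + 0*z + (2.0/2)*(0.3249 - z + 0.9057)^2
FOC: (2*4 + 2.0)*z = 0 + 2.0*(0.3249 + 0.9057)
z^{k+1} = 0.2461
Step 3: u-update.
u^{k+1} = 0.9057 + 0.3249 - 0.2461 = 0.9844
Step 4: Primal residual = |0.3249 - 0.2461| = 0.0787


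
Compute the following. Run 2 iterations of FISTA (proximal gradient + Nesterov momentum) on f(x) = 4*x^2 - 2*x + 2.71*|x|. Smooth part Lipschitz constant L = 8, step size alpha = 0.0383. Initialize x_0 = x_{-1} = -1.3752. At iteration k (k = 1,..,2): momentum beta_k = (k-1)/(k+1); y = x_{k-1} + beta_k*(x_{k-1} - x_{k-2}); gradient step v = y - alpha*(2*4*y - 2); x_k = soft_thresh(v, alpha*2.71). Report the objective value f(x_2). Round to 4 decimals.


FISTA on f(x) = 4*x^2 - 2*x + 2.71*|x|
L = 8, alpha = 0.0383
Iteration 1: beta = 0.0, y = -1.3752 + 0.0*(-1.3752 + 1.3752) = -1.3752
  grad(y) = -13.0016, v = y - alpha*grad = -0.8772
  prox(v) = soft_thresh(-0.8772, 0.1038) = -0.7734
Iteration 2: beta = 0.3333, y = -0.7734 + 0.3333*(-0.7734 + 1.3752) = -0.5729
  grad(y) = -6.5829, v = y - alpha*grad = -0.3207
  prox(v) = soft_thresh(-0.3207, 0.1038) = -0.2169
f(x_2) = 4*(-0.2169)^2 - 2*(-0.2169) + 2.71*|-0.2169| = 1.2101


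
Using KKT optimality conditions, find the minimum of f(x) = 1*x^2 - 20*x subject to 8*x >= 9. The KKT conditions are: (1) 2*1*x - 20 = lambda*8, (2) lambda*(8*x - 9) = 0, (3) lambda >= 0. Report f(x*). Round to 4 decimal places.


Step 1: Try lambda = 0 (constraint inactive).
Stationarity: 2*1*x - 20 = 0
x* = 20/(2*1) = 10.0
Check constraint: 8*10.0 = 80.0 >= 9 -- satisfied.
Step 2: Compute optimal value.
f(x*) = 1*10.0^2 - 20*10.0 = -100.0


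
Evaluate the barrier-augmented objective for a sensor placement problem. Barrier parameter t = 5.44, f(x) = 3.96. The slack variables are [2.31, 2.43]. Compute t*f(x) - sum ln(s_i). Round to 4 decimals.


Step 1: Compute log-barrier.
ln values: [0.8372, 0.8879]
phi = -(0.8372 + 0.8879) = -1.7251
Step 2: Compute augmented objective.
t*f(x) = 5.44*3.96 = 21.5424
Total = 21.5424 - 1.7251 = 19.8173


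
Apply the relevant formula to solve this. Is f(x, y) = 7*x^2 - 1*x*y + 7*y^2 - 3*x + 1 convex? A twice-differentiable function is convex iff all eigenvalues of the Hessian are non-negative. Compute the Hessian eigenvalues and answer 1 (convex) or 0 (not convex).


The Hessian of f(x,y) = 7*x^2 - 1*x*y + 7*y^2 - 3*x + 1 is:
H = [[14, -1], [-1, 14]]
Trace = 14 + 14 = 28
Determinant = 14*14 - (-1)^2 = 195
Discriminant = (28)^2 - 4*195 = 4.0
Eigenvalues: lambda_1 = 13.0, lambda_2 = 15.0
The function is convex.

1


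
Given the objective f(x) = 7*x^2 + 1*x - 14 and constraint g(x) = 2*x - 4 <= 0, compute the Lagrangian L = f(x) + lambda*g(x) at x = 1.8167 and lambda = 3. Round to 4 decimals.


Step 1: Evaluate f(x).
f(1.8167) = 7*1.8167^2 + 1*1.8167 - 14 = 10.9195
Step 2: Evaluate g(x).
g(1.8167) = 2*1.8167 - 4 = -0.3666
Step 3: Compute Lagrangian.
L = 10.9195 + 3*-0.3666 = 9.8197


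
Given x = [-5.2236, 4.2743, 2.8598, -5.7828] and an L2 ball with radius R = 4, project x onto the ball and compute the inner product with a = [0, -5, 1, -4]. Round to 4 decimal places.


Step 1: Compute ||x|| (intermediates to 6 decimals).
||x|| = sqrt((-5.2236)^2 + 4.2743^2 + 2.8598^2 + (-5.7828)^2) = 9.336748
Step 2: Project.
Since ||x|| > R, scale = R/||x|| = 4/9.336748 = 0.428415, proj(x) = scale * x
proj(x) = [-2.237869, 1.831174, 1.225181, -2.477438]
Step 3: Dot product.
a^T * proj(x) = 0*(-2.237869) - 5*1.831174 + 1*1.225181 - 4*(-2.477438) = 1.9791


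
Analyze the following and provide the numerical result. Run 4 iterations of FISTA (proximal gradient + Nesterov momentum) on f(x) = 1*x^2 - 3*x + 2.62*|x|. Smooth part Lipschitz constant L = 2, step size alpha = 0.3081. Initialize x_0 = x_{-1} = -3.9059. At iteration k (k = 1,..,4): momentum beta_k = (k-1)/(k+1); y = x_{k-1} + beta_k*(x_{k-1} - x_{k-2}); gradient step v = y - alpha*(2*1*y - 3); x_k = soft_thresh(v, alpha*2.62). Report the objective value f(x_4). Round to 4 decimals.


FISTA on f(x) = 1*x^2 - 3*x + 2.62*|x|
L = 2, alpha = 0.3081
Iteration 1: beta = 0.0, y = -3.9059 + 0.0*(-3.9059 + 3.9059) = -3.9059
  grad(y) = -10.8118, v = y - alpha*grad = -0.5748
  prox(v) = soft_thresh(-0.5748, 0.8072) = 0.0
Iteration 2: beta = 0.3333, y = 0.0 + 0.3333*(0.0 + 3.9059) = 1.302
  grad(y) = -0.3961, v = y - alpha*grad = 1.424
  prox(v) = soft_thresh(1.424, 0.8072) = 0.6168
Iteration 3: beta = 0.5, y = 0.6168 + 0.5*(0.6168 - 0.0) = 0.9252
  grad(y) = -1.1497, v = y - alpha*grad = 1.2794
  prox(v) = soft_thresh(1.2794, 0.8072) = 0.4722
Iteration 4: beta = 0.6, y = 0.4722 + 0.6*(0.4722 - 0.6168) = 0.3854
  grad(y) = -2.2292, v = y - alpha*grad = 1.0722
  prox(v) = soft_thresh(1.0722, 0.8072) = 0.265
f(x_4) = 1*0.265^2 - 3*0.265 + 2.62*|0.265| = -0.0305


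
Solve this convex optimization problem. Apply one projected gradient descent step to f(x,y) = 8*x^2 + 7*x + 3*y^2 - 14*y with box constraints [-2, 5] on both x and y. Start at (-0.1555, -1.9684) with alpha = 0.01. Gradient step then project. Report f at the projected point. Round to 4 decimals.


Step 1: Compute gradient at (-0.1555, -1.9684).
grad_x = 2*8*-0.1555 + 7 = 4.512
grad_y = 2*3*-1.9684 - 14 = -25.8104
Step 2: Gradient step.
x_raw = -0.1555 - 0.01*4.512 = -0.2006
y_raw = -1.9684 - 0.01*-25.8104 = -1.7103
Step 3: Project onto [-2, 5].
x_proj = clip(-0.2006) = -0.2006
y_proj = clip(-1.7103) = -1.7103
Step 4: Evaluate f.
f(-0.2006, -1.7103) = 31.6371


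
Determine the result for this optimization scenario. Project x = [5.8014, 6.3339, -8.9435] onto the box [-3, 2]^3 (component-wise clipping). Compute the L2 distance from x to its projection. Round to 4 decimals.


Project each component onto [-3, 2].
clip(5.8014) = 2.0, clip(6.3339) = 2.0, clip(-8.9435) = -3.0
Projection = [2.0, 2.0, -3.0]
Squared diffs: [14.4506, 18.7827, 35.3252]
Distance = sqrt(68.5585) = 8.28


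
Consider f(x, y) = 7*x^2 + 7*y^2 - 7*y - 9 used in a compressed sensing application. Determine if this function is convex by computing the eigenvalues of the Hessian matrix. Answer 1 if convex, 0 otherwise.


The Hessian of f(x,y) = 7*x^2 + 7*y^2 - 7*y - 9 is:
H = [[14, 0], [0, 14]]
Trace = 14 + 14 = 28
Determinant = 14*14 - (0)^2 = 196
Discriminant = (28)^2 - 4*196 = 0.0
Eigenvalues: lambda_1 = 14.0, lambda_2 = 14.0
The function is convex.

1


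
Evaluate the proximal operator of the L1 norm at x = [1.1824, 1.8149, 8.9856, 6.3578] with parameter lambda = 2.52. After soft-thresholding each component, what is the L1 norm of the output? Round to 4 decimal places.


Soft-thresholding with lambda = 2.52:
prox(1.1824) = sign(1.1824)*max(|1.1824| - 2.52, 0) = 0.0
prox(1.8149) = sign(1.8149)*max(|1.8149| - 2.52, 0) = 0.0
prox(8.9856) = sign(8.9856)*max(|8.9856| - 2.52, 0) = 6.4656
prox(6.3578) = sign(6.3578)*max(|6.3578| - 2.52, 0) = 3.8378
prox(x) = [0.0, 0.0, 6.4656, 3.8378]
||prox(x)||_1 = 0.0 + 0.0 + 6.4656 + 3.8378 = 10.3034


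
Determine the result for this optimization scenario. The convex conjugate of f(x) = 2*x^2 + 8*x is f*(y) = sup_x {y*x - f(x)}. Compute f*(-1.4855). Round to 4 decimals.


f*(y) = sup_x {y*x - a*x^2 - b*x} = sup_x {(y-b)*x - a*x^2}
FOC: (y - b) - 2a*x = 0 => x* = (y - b)/(2a)
x* = (-1.4855 - 8)/(2*2) = -2.3714
f*(-1.4855) = (y-b)^2/(4a) = (-1.4855 - 8)^2/(4*2)
= 89.9747/8 = 11.2468


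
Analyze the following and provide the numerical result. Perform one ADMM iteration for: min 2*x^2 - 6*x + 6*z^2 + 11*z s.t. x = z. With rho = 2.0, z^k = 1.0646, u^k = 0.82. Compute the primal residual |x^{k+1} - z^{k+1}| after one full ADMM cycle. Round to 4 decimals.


ADMM iteration with rho = 2.0, z^k = 1.0646, u^k = 0.82
Step 1: x-update.
Minimize 2*x^2 - 6*x + (2.0/2)*(x - 1.0646 + 0.82)^2
FOC: (2*2 + 2.0)*x = 6 + 2.0*(1.0646 - 0.82)
x^{k+1} = 1.0815
Step 2: z-update.
Minimize 6*z^2 + 11*z + (2.0/2)*(1.0815 - z + 0.82)^2
FOC: (2*6 + 2.0)*z = -11 + 2.0*(1.0815 + 0.82)
z^{k+1} = -0.5141
Step 3: u-update.
u^{k+1} = 0.82 + 1.0815 + 0.5141 = 2.4156
Step 4: Primal residual = |1.0815 + 0.5141| = 1.5956


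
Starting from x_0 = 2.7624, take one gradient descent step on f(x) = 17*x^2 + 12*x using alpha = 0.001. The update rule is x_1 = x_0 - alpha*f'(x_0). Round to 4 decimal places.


We compute the gradient at x_0 and apply the update.
f'(x) = 34*x + 12
f'(2.7624) = 34*2.7624 + 12 = 105.9216
x_1 = 2.7624 - 0.001*105.9216 = 2.6565


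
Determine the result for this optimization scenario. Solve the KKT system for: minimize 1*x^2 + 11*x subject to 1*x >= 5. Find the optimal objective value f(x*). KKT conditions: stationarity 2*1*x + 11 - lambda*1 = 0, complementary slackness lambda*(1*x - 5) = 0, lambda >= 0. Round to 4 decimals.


Step 1: Try lambda = 0 (constraint inactive).
x_unc = -11/(2*1) = -5.5
Check: 1*-5.5 = -5.5 < 5 -- violated!
Step 2: Constraint must be active: 1*x = 5
x* = 5/1 = 5.0
lambda = (2*1*5.0 + 11)/1 = 21.0
Step 3: Compute optimal value.
f(x*) = 1*5.0^2 + 11*5.0 = 80.0


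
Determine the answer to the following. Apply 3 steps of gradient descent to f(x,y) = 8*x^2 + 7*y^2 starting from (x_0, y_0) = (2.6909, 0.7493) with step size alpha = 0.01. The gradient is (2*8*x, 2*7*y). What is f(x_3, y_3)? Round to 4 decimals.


Gradient descent on f(x,y) = 8*x^2 + 7*y^2.
Starting point: (2.6909, 0.7493), alpha = 0.01
Step 1: grad_x = 2*8*2.6909 = 43.0544, grad_y = 2*7*0.7493 = 10.4902
  x_1 = 2.6909 - 0.01*43.0544 = 2.2604
  y_1 = 0.7493 - 0.01*10.4902 = 0.6444
Step 2: grad_x = 2*8*2.2604 = 36.1657, grad_y = 2*7*0.6444 = 9.0216
  x_2 = 2.2604 - 0.01*36.1657 = 1.8987
  y_2 = 0.6444 - 0.01*9.0216 = 0.5542
Step 3: grad_x = 2*8*1.8987 = 30.3792, grad_y = 2*7*0.5542 = 7.7586
  x_3 = 1.8987 - 0.01*30.3792 = 1.5949
  y_3 = 0.5542 - 0.01*7.7586 = 0.4766
f(1.5949, 0.4766) = 8*1.5949^2 + 7*0.4766^2 = 21.9398


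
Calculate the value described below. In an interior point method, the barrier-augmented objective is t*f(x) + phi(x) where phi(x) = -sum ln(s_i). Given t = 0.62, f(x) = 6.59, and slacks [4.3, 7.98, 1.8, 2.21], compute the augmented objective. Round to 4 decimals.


Step 1: Compute log-barrier.
ln values: [1.4586, 2.0769, 0.5878, 0.793]
phi = -(1.4586 + 2.0769 + 0.5878 + 0.793) = -4.9163
Step 2: Compute augmented objective.
t*f(x) = 0.62*6.59 = 4.0858
Total = 4.0858 - 4.9163 = -0.8305


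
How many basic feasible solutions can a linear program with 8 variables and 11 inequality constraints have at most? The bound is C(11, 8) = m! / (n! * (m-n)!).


Each vertex corresponds to some choice of n active constraints out of m, so the number of vertices is at most C(m, n) = m! / (n!(m-n)!).
m = 11, n = 8
Numerator: 11 * 10 * 9 * 8 * 7 * 6 * 5 * 4
Denominator: 8! = 40320
C(11, 8) = 165


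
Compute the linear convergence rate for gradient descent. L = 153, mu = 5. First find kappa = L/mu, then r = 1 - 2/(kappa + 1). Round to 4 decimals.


Step 1: Compute the condition number.
kappa = L/mu = 153/5 = 30.6
Step 2: Compute the convergence rate.
r = 1 - 2/(kappa + 1) = 1 - 2*mu/(L + mu) = (L - mu)/(L + mu) = 148/158 = 0.9367


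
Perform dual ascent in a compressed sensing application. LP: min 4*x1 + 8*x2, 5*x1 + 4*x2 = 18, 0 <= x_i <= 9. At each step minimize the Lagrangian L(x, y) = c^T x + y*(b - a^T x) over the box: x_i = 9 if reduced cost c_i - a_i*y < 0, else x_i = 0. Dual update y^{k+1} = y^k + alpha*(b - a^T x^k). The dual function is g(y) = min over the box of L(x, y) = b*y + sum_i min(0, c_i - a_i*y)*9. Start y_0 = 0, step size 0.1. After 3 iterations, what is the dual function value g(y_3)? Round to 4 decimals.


Dual ascent for LP: min 4*x1 + 8*x2, 5*x1 + 4*x2 = 18, 0 <= x_i <= 9
Step 1: y^k = 0.0, reduced costs: (4.0, 8.0)
  x^k = (0.0, 0.0), subgradient = b - a^T x = 18.0
  y^{k+1} = 0.0 + 0.1*18.0 = 1.8
Step 2: y^k = 1.8, reduced costs: (-5.0, 0.8)
  x^k = (9.0, 0.0), subgradient = b - a^T x = -27.0
  y^{k+1} = 1.8 + 0.1*-27.0 = -0.9
Step 3: y^k = -0.9, reduced costs: (8.5, 11.6)
  x^k = (0.0, 0.0), subgradient = b - a^T x = 18.0
  y^{k+1} = -0.9 + 0.1*18.0 = 0.9
Dual objective at y_3 = 0.9: reduced costs (-0.5, 4.4), box minimizer x = (9.0, 0.0)
g(y_3) = b*y + (c1 - a1*y)*x1 + (c2 - a2*y)*x2 = 18*0.9 + (-0.5)*9.0 + 4.4*0.0 = 16.2 - 4.5 + 0.0 = 11.7


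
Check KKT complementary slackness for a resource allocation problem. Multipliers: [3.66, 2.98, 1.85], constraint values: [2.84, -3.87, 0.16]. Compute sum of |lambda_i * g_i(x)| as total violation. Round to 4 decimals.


KKT complementary slackness check:
lambda_1 * g_1 = 3.66 * 2.84 = 10.3944
lambda_2 * g_2 = 2.98 * -3.87 = -11.5326
lambda_3 * g_3 = 1.85 * 0.16 = 0.296
Total violation = 10.3944 + 11.5326 + 0.296 = 22.223


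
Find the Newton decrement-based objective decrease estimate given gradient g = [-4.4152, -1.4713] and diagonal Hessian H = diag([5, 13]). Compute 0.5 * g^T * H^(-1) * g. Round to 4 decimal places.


Step 1: H is diagonal, so H^(-1) * g = [-0.883, -0.1132].
Step 2: g^T H^(-1) g = sum_i g_i^2 / H_ii
  = (-4.4152)^2/5 + (-1.4713)^2/13
  = 3.8988 + 0.1665 = 4.0653
Step 3: Objective decrease = 0.5 * g^T H^(-1) g = 2.0327


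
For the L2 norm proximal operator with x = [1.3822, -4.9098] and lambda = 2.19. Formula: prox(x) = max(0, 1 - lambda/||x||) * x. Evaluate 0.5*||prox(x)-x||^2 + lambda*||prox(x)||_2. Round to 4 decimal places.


Step 1: Compute ||x||.
||x|| = 5.1006
Step 2: Compute scaling factor.
scale = max(0, 1 - 2.19/5.1006) = 0.5706
Step 3: prox(x) = [0.7887, -2.8017]
||prox(x)|| = 2.9106
Step 4: Proximal objective.
0.5*||prox-x||^2 = 2.3981
lambda*||prox|| = 6.3742
Total = 8.7724


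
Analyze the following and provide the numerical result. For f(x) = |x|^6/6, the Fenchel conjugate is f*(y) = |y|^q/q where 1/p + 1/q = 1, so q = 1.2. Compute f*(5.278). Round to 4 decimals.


The conjugate exponent q satisfies 1/p + 1/q = 1.
p = 6, so q = 6/(6 - 1) = 1.2
|y|^q = 5.278^1.2 = 7.3614
f*(5.278) = 7.3614 / 1.2 = 6.1345


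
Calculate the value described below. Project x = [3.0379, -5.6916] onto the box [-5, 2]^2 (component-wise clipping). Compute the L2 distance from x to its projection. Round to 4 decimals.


Project each component onto [-5, 2].
clip(3.0379) = 2.0, clip(-5.6916) = -5.0
Projection = [2.0, -5.0]
Squared diffs: [1.0772, 0.4783]
Distance = sqrt(1.5555) = 1.2472


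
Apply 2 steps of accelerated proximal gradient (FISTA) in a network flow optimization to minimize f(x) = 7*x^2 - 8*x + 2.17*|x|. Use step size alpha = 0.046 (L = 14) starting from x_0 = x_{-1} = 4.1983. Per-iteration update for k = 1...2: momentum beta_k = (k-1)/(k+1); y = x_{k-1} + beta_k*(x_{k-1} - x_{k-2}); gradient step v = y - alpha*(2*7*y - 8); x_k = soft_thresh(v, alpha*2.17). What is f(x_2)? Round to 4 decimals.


FISTA on f(x) = 7*x^2 - 8*x + 2.17*|x|
L = 14, alpha = 0.046
Iteration 1: beta = 0.0, y = 4.1983 + 0.0*(4.1983 - 4.1983) = 4.1983
  grad(y) = 50.7762, v = y - alpha*grad = 1.8626
  prox(v) = soft_thresh(1.8626, 0.0998) = 1.7628
Iteration 2: beta = 0.3333, y = 1.7628 + 0.3333*(1.7628 - 4.1983) = 0.9509
  grad(y) = 5.3131, v = y - alpha*grad = 0.7065
  prox(v) = soft_thresh(0.7065, 0.0998) = 0.6067
f(x_2) = 7*0.6067^2 - 8*0.6067 + 2.17*|0.6067| = -0.9604


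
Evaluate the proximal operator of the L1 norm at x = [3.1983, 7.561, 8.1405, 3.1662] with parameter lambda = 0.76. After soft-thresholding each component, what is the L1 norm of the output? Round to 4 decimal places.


Soft-thresholding with lambda = 0.76:
prox(3.1983) = sign(3.1983)*max(|3.1983| - 0.76, 0) = 2.4383
prox(7.561) = sign(7.561)*max(|7.561| - 0.76, 0) = 6.801
prox(8.1405) = sign(8.1405)*max(|8.1405| - 0.76, 0) = 7.3805
prox(3.1662) = sign(3.1662)*max(|3.1662| - 0.76, 0) = 2.4062
prox(x) = [2.4383, 6.801, 7.3805, 2.4062]
||prox(x)||_1 = 2.4383 + 6.801 + 7.3805 + 2.4062 = 19.026


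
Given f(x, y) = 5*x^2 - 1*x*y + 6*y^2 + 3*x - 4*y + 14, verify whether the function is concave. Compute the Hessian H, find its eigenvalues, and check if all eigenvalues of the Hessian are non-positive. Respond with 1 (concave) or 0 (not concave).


The Hessian of f(x,y) = 5*x^2 - 1*x*y + 6*y^2 + 3*x - 4*y + 14 is:
H = [[10, -1], [-1, 12]]
Trace = 10 + 12 = 22
Determinant = 10*12 - (-1)^2 = 119
Discriminant = (22)^2 - 4*119 = 8.0
Eigenvalues: lambda_1 = 9.5858, lambda_2 = 12.4142
The function is not concave.

0


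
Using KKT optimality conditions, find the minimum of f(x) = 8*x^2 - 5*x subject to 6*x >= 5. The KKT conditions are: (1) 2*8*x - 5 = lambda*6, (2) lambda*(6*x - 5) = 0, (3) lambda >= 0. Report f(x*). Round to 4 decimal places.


Step 1: Try lambda = 0 (constraint inactive).
x_unc = 5/(2*8) = 0.3125
Check: 6*0.3125 = 1.875 < 5 -- violated!
Step 2: Constraint must be active: 6*x = 5
x* = 5/6 = 0.8333 (rounded; the exact value 5/6 is used below)
lambda = (2*8*(5/6) - 5)/6 = 1.3889
Step 3: Compute optimal value.
f(x*) = 8*(5/6)^2 - 5*(5/6) = 1.3889


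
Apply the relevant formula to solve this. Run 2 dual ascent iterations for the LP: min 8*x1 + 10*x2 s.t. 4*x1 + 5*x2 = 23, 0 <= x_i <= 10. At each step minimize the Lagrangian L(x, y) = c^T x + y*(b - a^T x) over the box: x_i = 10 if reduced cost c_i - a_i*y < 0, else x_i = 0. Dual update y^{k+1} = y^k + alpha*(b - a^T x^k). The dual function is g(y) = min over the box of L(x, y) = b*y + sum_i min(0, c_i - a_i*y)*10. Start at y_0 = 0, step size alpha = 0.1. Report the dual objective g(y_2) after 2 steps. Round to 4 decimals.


Dual ascent for LP: min 8*x1 + 10*x2, 4*x1 + 5*x2 = 23, 0 <= x_i <= 10
Step 1: y^k = 0.0, reduced costs: (8.0, 10.0)
  x^k = (0.0, 0.0), subgradient = b - a^T x = 23.0
  y^{k+1} = 0.0 + 0.1*23.0 = 2.3
Step 2: y^k = 2.3, reduced costs: (-1.2, -1.5)
  x^k = (10.0, 10.0), subgradient = b - a^T x = -67.0
  y^{k+1} = 2.3 + 0.1*-67.0 = -4.4
Dual objective at y_2 = -4.4: reduced costs (25.6, 32.0), box minimizer x = (0.0, 0.0)
g(y_2) = b*y + (c1 - a1*y)*x1 + (c2 - a2*y)*x2 = 23*(-4.4) + 25.6*0.0 + 32.0*0.0 = -101.2 + 0.0 + 0.0 = -101.2


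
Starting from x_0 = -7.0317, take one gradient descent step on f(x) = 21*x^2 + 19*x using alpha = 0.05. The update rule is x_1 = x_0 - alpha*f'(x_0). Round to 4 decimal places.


We compute the gradient at x_0 and apply the update.
f'(x) = 42*x + 19
f'(-7.0317) = 42*-7.0317 + 19 = -276.3314
x_1 = -7.0317 - 0.05*-276.3314 = 6.7849


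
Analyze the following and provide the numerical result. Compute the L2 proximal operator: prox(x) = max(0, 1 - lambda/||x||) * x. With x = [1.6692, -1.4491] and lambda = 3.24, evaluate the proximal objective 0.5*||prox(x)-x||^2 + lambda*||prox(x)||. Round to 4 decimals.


Step 1: Compute ||x||.
||x|| = 2.2105
Step 2: Compute scaling factor.
scale = max(0, 1 - 3.24/2.2105) = 0.0
Step 3: prox(x) = [0.0, -0.0]
||prox(x)|| = 0.0
Step 4: Proximal objective.
0.5*||prox-x||^2 = 2.4431
lambda*||prox|| = 0.0
Total = 2.4431


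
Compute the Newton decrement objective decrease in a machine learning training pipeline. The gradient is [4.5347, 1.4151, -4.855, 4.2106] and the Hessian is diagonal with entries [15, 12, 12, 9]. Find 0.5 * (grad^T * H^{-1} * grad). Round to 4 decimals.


Step 1: H is diagonal, so H^(-1) * g = [0.3023, 0.1179, -0.4046, 0.4678].
Step 2: g^T H^(-1) g = sum_i g_i^2 / H_ii
  = (4.5347)^2/15 + (1.4151)^2/12 + (-4.855)^2/12 + (4.2106)^2/9
  = 1.3709 + 0.1669 + 1.9643 + 1.9699 = 5.4719
Step 3: Objective decrease = 0.5 * g^T H^(-1) g = 2.736


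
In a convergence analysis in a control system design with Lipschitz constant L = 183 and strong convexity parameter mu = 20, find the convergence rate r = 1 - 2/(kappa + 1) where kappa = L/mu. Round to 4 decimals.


Step 1: Compute the condition number.
kappa = L/mu = 183/20 = 9.15
Step 2: Compute the convergence rate.
r = 1 - 2/(kappa + 1) = 1 - 2*mu/(L + mu) = (L - mu)/(L + mu) = 163/203 = 0.803


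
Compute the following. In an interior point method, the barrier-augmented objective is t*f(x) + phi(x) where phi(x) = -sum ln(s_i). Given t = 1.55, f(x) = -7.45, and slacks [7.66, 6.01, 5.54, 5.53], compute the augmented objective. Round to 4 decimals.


Step 1: Compute log-barrier.
ln values: [2.036, 1.7934, 1.712, 1.7102]
phi = -(2.036 + 1.7934 + 1.712 + 1.7102) = -7.2516
Step 2: Compute augmented objective.
t*f(x) = 1.55*-7.45 = -11.5475
Total = -11.5475 - 7.2516 = -18.7991


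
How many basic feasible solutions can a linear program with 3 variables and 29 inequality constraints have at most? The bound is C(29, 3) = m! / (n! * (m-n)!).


Each vertex corresponds to some choice of n active constraints out of m, so the number of vertices is at most C(m, n) = m! / (n!(m-n)!).
m = 29, n = 3
Numerator: 29 * 28 * 27
Denominator: 3! = 6
C(29, 3) = 3654


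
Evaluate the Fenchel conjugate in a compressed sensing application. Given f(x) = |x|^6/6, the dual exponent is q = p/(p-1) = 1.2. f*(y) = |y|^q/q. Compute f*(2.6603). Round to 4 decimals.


The conjugate exponent q satisfies 1/p + 1/q = 1.
p = 6, so q = 6/(6 - 1) = 1.2
|y|^q = 2.6603^1.2 = 3.2353
f*(2.6603) = 3.2353 / 1.2 = 2.6961


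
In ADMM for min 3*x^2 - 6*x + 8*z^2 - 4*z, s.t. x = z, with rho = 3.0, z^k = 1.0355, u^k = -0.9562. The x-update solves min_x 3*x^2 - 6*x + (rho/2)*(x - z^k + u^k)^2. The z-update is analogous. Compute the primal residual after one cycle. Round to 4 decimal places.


ADMM iteration with rho = 3.0, z^k = 1.0355, u^k = -0.9562
Step 1: x-update.
Minimize 3*x^2 - 6*x + (3.0/2)*(x - 1.0355 - 0.9562)^2
FOC: (2*3 + 3.0)*x = 6 + 3.0*(1.0355 + 0.9562)
x^{k+1} = 1.3306
Step 2: z-update.
Minimize 8*z^2 - 4*z + (3.0/2)*(1.3306 - z - 0.9562)^2
FOC: (2*8 + 3.0)*z = 4 + 3.0*(1.3306 - 0.9562)
z^{k+1} = 0.2696
Step 3: u-update.
u^{k+1} = -0.9562 + 1.3306 - 0.2696 = 0.1047
Step 4: Primal residual = |1.3306 - 0.2696| = 1.0609


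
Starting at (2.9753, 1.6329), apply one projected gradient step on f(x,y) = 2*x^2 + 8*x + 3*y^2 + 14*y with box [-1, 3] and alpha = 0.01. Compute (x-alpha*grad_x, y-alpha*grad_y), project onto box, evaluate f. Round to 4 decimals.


Step 1: Compute gradient at (2.9753, 1.6329).
grad_x = 2*2*2.9753 + 8 = 19.9012
grad_y = 2*3*1.6329 + 14 = 23.7974
Step 2: Gradient step.
x_raw = 2.9753 - 0.01*19.9012 = 2.7763
y_raw = 1.6329 - 0.01*23.7974 = 1.3949
Step 3: Project onto [-1, 3].
x_proj = clip(2.7763) = 2.7763
y_proj = clip(1.3949) = 1.3949
Step 4: Evaluate f.
f(2.7763, 1.3949) = 62.9923


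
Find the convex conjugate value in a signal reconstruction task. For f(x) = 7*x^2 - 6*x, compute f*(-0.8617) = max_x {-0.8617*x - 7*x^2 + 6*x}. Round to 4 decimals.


f*(y) = sup_x {y*x - a*x^2 - b*x} = sup_x {(y-b)*x - a*x^2}
FOC: (y - b) - 2a*x = 0 => x* = (y - b)/(2a)
x* = (-0.8617 + 6)/(2*7) = 0.367
f*(-0.8617) = (y-b)^2/(4a) = (-0.8617 + 6)^2/(4*7)
= 26.4021/28 = 0.9429


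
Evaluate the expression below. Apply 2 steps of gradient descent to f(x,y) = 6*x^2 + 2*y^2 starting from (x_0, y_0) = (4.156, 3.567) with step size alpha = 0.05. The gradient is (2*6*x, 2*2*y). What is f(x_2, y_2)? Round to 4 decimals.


Gradient descent on f(x,y) = 6*x^2 + 2*y^2.
Starting point: (4.156, 3.567), alpha = 0.05
Step 1: grad_x = 2*6*4.156 = 49.872, grad_y = 2*2*3.567 = 14.268
  x_1 = 4.156 - 0.05*49.872 = 1.6624
  y_1 = 3.567 - 0.05*14.268 = 2.8536
Step 2: grad_x = 2*6*1.6624 = 19.9488, grad_y = 2*2*2.8536 = 11.4144
  x_2 = 1.6624 - 0.05*19.9488 = 0.665
  y_2 = 2.8536 - 0.05*11.4144 = 2.2829
f(0.665, 2.2829) = 6*0.665^2 + 2*2.2829^2 = 13.0761


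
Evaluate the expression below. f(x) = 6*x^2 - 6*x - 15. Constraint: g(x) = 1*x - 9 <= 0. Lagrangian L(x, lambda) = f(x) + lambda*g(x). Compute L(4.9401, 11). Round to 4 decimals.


Step 1: Evaluate f(x).
f(4.9401) = 6*4.9401^2 - 6*4.9401 - 15 = 101.7869
Step 2: Evaluate g(x).
g(4.9401) = 1*4.9401 - 9 = -4.0599
Step 3: Compute Lagrangian.
L = 101.7869 + 11*-4.0599 = 57.128


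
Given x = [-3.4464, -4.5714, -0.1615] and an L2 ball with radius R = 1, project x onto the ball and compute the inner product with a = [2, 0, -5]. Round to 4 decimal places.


Step 1: Compute ||x|| (intermediates to 6 decimals).
||x|| = sqrt((-3.4464)^2 + (-4.5714)^2 + (-0.1615)^2) = 5.727255
Step 2: Project.
Since ||x|| > R, scale = R/||x|| = 1/5.727255 = 0.174604, proj(x) = scale * x
proj(x) = [-0.601755, -0.798185, -0.028199]
Step 3: Dot product.
a^T * proj(x) = 2*(-0.601755) + 0*(-0.798185) - 5*(-0.028199) = -1.0625


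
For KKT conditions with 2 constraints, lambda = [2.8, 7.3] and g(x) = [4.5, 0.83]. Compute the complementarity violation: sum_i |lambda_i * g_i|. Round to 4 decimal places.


KKT complementary slackness check:
lambda_1 * g_1 = 2.8 * 4.5 = 12.6
lambda_2 * g_2 = 7.3 * 0.83 = 6.059
Total violation = 12.6 + 6.059 = 18.659


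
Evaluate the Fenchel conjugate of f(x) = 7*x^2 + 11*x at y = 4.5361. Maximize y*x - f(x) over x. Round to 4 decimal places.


f*(y) = sup_x {y*x - a*x^2 - b*x} = sup_x {(y-b)*x - a*x^2}
FOC: (y - b) - 2a*x = 0 => x* = (y - b)/(2a)
x* = (4.5361 - 11)/(2*7) = -0.4617
f*(4.5361) = (y-b)^2/(4a) = (4.5361 - 11)^2/(4*7)
= 41.782/28 = 1.4922


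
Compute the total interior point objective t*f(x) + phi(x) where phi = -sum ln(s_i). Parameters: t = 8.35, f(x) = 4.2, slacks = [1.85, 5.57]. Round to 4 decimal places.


Step 1: Compute log-barrier.
ln values: [0.6152, 1.7174]
phi = -(0.6152 + 1.7174) = -2.3326
Step 2: Compute augmented objective.
t*f(x) = 8.35*4.2 = 35.07
Total = 35.07 - 2.3326 = 32.7374


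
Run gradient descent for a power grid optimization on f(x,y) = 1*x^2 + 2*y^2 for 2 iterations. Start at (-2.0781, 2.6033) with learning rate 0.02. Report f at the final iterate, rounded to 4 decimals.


Gradient descent on f(x,y) = 1*x^2 + 2*y^2.
Starting point: (-2.0781, 2.6033), alpha = 0.02
Step 1: grad_x = 2*1*-2.0781 = -4.1562, grad_y = 2*2*2.6033 = 10.4132
  x_1 = -2.0781 - 0.02*-4.1562 = -1.995
  y_1 = 2.6033 - 0.02*10.4132 = 2.395
Step 2: grad_x = 2*1*-1.995 = -3.99, grad_y = 2*2*2.395 = 9.5801
  x_2 = -1.995 - 0.02*-3.99 = -1.9152
  y_2 = 2.395 - 0.02*9.5801 = 2.2034
f(-1.9152, 2.2034) = 1*(-1.9152)^2 + 2*2.2034^2 = 13.3781


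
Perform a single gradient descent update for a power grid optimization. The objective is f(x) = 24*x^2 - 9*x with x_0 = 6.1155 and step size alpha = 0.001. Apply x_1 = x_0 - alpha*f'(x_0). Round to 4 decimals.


We compute the gradient at x_0 and apply the update.
f'(x) = 48*x - 9
f'(6.1155) = 48*6.1155 - 9 = 284.544
x_1 = 6.1155 - 0.001*284.544 = 5.831


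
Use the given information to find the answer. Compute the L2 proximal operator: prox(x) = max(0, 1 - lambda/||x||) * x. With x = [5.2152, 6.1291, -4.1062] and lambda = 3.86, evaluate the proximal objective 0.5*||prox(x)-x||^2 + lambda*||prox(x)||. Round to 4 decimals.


Step 1: Compute ||x||.
||x|| = 9.0347
Step 2: Compute scaling factor.
scale = max(0, 1 - 3.86/9.0347) = 0.5728
Step 3: prox(x) = [2.987, 3.5105, -2.3519]
||prox(x)|| = 5.1747
Step 4: Proximal objective.
0.5*||prox-x||^2 = 7.4498
lambda*||prox|| = 19.9743
Total = 27.424


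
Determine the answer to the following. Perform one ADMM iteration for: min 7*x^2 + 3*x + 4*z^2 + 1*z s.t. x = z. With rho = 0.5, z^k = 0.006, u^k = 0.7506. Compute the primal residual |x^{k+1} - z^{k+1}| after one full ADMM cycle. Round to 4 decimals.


ADMM iteration with rho = 0.5, z^k = 0.006, u^k = 0.7506
Step 1: x-update.
Minimize 7*x^2 + 3*x + (0.5/2)*(x - 0.006 + 0.7506)^2
FOC: (2*7 + 0.5)*x = -3 + 0.5*(0.006 - 0.7506)
x^{k+1} = -0.2326
Step 2: z-update.
Minimize 4*z^2 + 1*z + (0.5/2)*(-0.2326 - z + 0.7506)^2
FOC: (2*4 + 0.5)*z = -1 + 0.5*(-0.2326 + 0.7506)
z^{k+1} = -0.0872
Step 3: u-update.
u^{k+1} = 0.7506 - 0.2326 + 0.0872 = 0.6052
Step 4: Primal residual = |-0.2326 + 0.0872| = 0.1454
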